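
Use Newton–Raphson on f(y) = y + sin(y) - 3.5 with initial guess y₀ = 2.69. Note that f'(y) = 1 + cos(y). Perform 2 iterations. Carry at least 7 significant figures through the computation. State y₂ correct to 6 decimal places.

4.884963

Newton update: y ← y − f(y)/f'(y).
y_0 = 2.690000: f = -0.373601, f' = 0.100247 → y_1 = 2.690000 - (-0.373601)/(0.100247) = 6.416812
y_1 = 6.416812: f = 3.050041, f' = 1.991085 → y_2 = 6.416812 - (3.050041)/(1.991085) = 4.884963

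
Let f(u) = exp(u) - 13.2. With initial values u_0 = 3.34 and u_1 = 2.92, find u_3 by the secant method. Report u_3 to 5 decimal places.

f(u_0) = 15.019127, f(u_1) = 5.341287
u_2 = 2.920000 - (5.341287)·(2.920000 - 3.340000)/(5.341287 - (15.019127)) = 2.688198; f(u_2) = 1.505156
u_3 = 2.688198 - (1.505156)·(2.688198 - 2.920000)/(1.505156 - (5.341287)) = 2.597248; f(u_3) = 0.226733

2.59725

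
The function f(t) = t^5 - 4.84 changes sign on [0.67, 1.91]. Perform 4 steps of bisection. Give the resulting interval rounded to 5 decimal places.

f(0.670000) = -4.704987, f(1.910000) = 20.579490 (opposite signs)
step 1: m = 1.290000, f(m) = -1.267695 < 0 → root in [1.290000, 1.910000]
step 2: m = 1.600000, f(m) = 5.645760 > 0 → root in [1.290000, 1.600000]
step 3: m = 1.445000, f(m) = 1.459981 > 0 → root in [1.290000, 1.445000]
step 4: m = 1.367500, f(m) = -0.057702 < 0 → root in [1.367500, 1.445000]

[1.36750, 1.44500]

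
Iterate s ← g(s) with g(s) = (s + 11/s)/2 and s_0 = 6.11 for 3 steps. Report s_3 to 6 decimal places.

3.317019

s_1 = g(6.110000) = 3.955164
s_2 = g(3.955164) = 3.368169
s_3 = g(3.368169) = 3.317019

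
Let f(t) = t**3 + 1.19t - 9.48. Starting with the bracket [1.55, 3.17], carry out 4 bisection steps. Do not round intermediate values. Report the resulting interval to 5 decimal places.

[1.85375, 1.95500]

f(1.550000) = -3.911625, f(3.170000) = 26.147313 (opposite signs)
step 1: m = 2.360000, f(m) = 6.472656 > 0 → root in [1.550000, 2.360000]
step 2: m = 1.955000, f(m) = 0.318509 > 0 → root in [1.550000, 1.955000]
step 3: m = 1.752500, f(m) = -2.012148 < 0 → root in [1.752500, 1.955000]
step 4: m = 1.853750, f(m) = -0.903831 < 0 → root in [1.853750, 1.955000]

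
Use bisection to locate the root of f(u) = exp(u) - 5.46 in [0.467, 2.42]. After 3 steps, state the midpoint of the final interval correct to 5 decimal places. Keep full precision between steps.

1.80969

f(0.467000) = -3.864799, f(2.420000) = 5.785859 (opposite signs)
step 1: m = 1.443500, f(m) = -1.224506 < 0 → root in [1.443500, 2.420000]
step 2: m = 1.931750, f(m) = 1.441577 > 0 → root in [1.443500, 1.931750]
step 3: m = 1.687625, f(m) = -0.053375 < 0 → root in [1.687625, 1.931750]
Midpoint of [1.687625, 1.931750] = 1.809688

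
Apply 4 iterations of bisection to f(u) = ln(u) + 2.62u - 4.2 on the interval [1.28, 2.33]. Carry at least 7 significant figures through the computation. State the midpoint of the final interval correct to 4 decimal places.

1.4441

f(1.280000) = -0.599540, f(2.330000) = 2.750468 (opposite signs)
step 1: m = 1.805000, f(m) = 1.119661 > 0 → root in [1.280000, 1.805000]
step 2: m = 1.542500, f(m) = 0.274754 > 0 → root in [1.280000, 1.542500]
step 3: m = 1.411250, f(m) = -0.158049 < 0 → root in [1.411250, 1.542500]
step 4: m = 1.476875, f(m) = 0.059341 > 0 → root in [1.411250, 1.476875]
Midpoint of [1.411250, 1.476875] = 1.444062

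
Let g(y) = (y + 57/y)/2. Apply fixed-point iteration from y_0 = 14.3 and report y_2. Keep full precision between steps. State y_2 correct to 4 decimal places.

7.6886

y_1 = g(14.300000) = 9.143007
y_2 = g(9.143007) = 7.688640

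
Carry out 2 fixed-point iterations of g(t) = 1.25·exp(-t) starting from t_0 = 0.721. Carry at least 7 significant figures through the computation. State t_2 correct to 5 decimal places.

0.68066

t_1 = g(0.721000) = 0.607832
t_2 = g(0.607832) = 0.680663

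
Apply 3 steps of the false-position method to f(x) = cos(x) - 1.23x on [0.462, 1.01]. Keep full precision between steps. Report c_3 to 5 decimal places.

False-position update: c = (a·f(b) − b·f(a))/(f(b) − f(a)); replace the endpoint whose sign matches f(c).
f(0.462000) = 0.326903, f(1.010000) = -0.710439
step 1: c = 0.634694, f(c) = 0.024580 > 0 → new bracket [0.634694, 1.010000]
step 2: c = 0.647244, f(c) = 0.001638 > 0 → new bracket [0.647244, 1.010000]
step 3: c = 0.648079, f(c) = 0.000108 > 0 → new bracket [0.648079, 1.010000]

0.64808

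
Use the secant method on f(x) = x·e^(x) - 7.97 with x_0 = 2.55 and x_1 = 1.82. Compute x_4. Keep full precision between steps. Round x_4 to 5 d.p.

Secant update: x_(k+1) = x_k − f(x_k)·(x_k − x_(k-1))/(f(x_k) − f(x_(k-1))).
f(x_0) = 24.688115, f(x_1) = 3.262782
x_2 = 1.820000 - (3.262782)·(1.820000 - 2.550000)/(3.262782 - (24.688115)) = 1.708831; f(x_2) = 1.467024
x_3 = 1.708831 - (1.467024)·(1.708831 - 1.820000)/(1.467024 - (3.262782)) = 1.618013; f(x_3) = 0.189736
x_4 = 1.618013 - (0.189736)·(1.618013 - 1.708831)/(0.189736 - (1.467024)) = 1.604522; f(x_4) = 0.013272

1.60452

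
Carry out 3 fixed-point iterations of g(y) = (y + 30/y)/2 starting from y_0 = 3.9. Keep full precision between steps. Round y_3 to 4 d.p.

5.4772

y_1 = g(3.900000) = 5.796154
y_2 = g(5.796154) = 5.486000
y_3 = g(5.486000) = 5.477233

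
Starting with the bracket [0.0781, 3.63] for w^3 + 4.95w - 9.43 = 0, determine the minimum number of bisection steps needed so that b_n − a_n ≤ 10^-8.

29

Initial width b − a = 3.63 − 0.0781 = 3.551900.
After n steps the width is (b−a)/2^n; need (b−a)/2^n ≤ 10^-8.
So n ≥ log₂(3.551900/10^-8) = log₂(355190000.0000) ≈ 28.4040.
Hence n = 29.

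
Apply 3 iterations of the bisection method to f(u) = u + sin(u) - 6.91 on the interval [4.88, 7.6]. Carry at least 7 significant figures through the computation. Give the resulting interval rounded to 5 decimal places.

f(4.880000) = -3.015986, f(7.600000) = 1.657920 (opposite signs)
step 1: m = 6.240000, f(m) = -0.713172 < 0 → root in [6.240000, 7.600000]
step 2: m = 6.920000, f(m) = 0.604637 > 0 → root in [6.240000, 6.920000]
step 3: m = 6.580000, f(m) = -0.037524 < 0 → root in [6.580000, 6.920000]

[6.58000, 6.92000]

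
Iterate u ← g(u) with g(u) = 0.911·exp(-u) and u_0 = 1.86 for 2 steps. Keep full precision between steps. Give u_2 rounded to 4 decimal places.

u_1 = g(1.860000) = 0.141818
u_2 = g(0.141818) = 0.790547

0.7905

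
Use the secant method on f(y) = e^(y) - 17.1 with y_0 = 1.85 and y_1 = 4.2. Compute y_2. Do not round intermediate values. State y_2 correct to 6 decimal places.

2.268380

Secant update: y_(k+1) = y_k − f(y_k)·(y_k − y_(k-1))/(f(y_k) − f(y_(k-1))).
f(y_0) = -10.740180, f(y_1) = 49.586331
y_2 = 4.200000 - (49.586331)·(4.200000 - 1.850000)/(49.586331 - (-10.740180)) = 2.268380; f(y_2) = -7.436264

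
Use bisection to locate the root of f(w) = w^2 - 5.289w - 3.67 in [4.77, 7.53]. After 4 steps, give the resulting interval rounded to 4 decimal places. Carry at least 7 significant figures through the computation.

f(4.770000) = -6.145630, f(7.530000) = 13.204730 (opposite signs)
step 1: m = 6.150000, f(m) = 1.625150 > 0 → root in [4.770000, 6.150000]
step 2: m = 5.460000, f(m) = -2.736340 < 0 → root in [5.460000, 6.150000]
step 3: m = 5.805000, f(m) = -0.674620 < 0 → root in [5.805000, 6.150000]
step 4: m = 5.977500, f(m) = 0.445509 > 0 → root in [5.805000, 5.977500]

[5.8050, 5.9775]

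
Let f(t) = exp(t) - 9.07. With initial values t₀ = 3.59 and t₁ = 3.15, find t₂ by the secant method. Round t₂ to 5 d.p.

2.66333

f(t_0) = 27.164076, f(t_1) = 14.266065
t_2 = 3.150000 - (14.266065)·(3.150000 - 3.590000)/(14.266065 - (27.164076)) = 2.663331; f(t_2) = 5.273983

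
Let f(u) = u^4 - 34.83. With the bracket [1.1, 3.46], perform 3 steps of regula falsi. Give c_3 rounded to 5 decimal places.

2.22574

False-position update: c = (a·f(b) − b·f(a))/(f(b) − f(a)); replace the endpoint whose sign matches f(c).
f(1.100000) = -33.365900, f(3.460000) = 108.489207
step 1: c = 1.655098, f(c) = -27.325960 < 0 → new bracket [1.655098, 3.460000]
step 2: c = 2.018244, f(c) = -18.238161 < 0 → new bracket [2.018244, 3.460000]
step 3: c = 2.225736, f(c) = -10.288852 < 0 → new bracket [2.225736, 3.460000]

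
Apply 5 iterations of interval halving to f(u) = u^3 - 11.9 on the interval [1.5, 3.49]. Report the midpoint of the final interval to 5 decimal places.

f(1.500000) = -8.525000, f(3.490000) = 30.608549 (opposite signs)
step 1: m = 2.495000, f(m) = 3.631437 > 0 → root in [1.500000, 2.495000]
step 2: m = 1.997500, f(m) = -3.929963 < 0 → root in [1.997500, 2.495000]
step 3: m = 2.246250, f(m) = -0.566233 < 0 → root in [2.246250, 2.495000]
step 4: m = 2.370625, f(m) = 1.422587 > 0 → root in [2.246250, 2.370625]
step 5: m = 2.308438, f(m) = 0.401395 > 0 → root in [2.246250, 2.308438]
Midpoint of [2.246250, 2.308438] = 2.277344

2.27734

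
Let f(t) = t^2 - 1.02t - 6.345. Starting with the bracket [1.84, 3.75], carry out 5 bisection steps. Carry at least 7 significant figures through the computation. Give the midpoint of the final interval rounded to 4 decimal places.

f(1.840000) = -4.836200, f(3.750000) = 3.892500 (opposite signs)
step 1: m = 2.795000, f(m) = -1.383875 < 0 → root in [2.795000, 3.750000]
step 2: m = 3.272500, f(m) = 1.026306 > 0 → root in [2.795000, 3.272500]
step 3: m = 3.033750, f(m) = -0.235786 < 0 → root in [3.033750, 3.272500]
step 4: m = 3.153125, f(m) = 0.381010 > 0 → root in [3.033750, 3.153125]
step 5: m = 3.093438, f(m) = 0.069049 > 0 → root in [3.033750, 3.093438]
Midpoint of [3.033750, 3.093438] = 3.063594

3.0636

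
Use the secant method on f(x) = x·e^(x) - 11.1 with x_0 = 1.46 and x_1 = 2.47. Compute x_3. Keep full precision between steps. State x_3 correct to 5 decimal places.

1.75855

Secant update: x_(k+1) = x_k − f(x_k)·(x_k − x_(k-1))/(f(x_k) − f(x_(k-1))).
f(x_0) = -4.813299, f(x_1) = 18.101444
x_2 = 2.470000 - (18.101444)·(2.470000 - 1.460000)/(18.101444 - (-4.813299)) = 1.672153; f(x_2) = -2.198097
x_3 = 1.672153 - (-2.198097)·(1.672153 - 2.470000)/(-2.198097 - (18.101444)) = 1.758546; f(x_3) = -0.893407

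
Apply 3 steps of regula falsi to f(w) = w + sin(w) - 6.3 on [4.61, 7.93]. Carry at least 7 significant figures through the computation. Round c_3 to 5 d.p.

6.29159

f(4.610000) = -2.684763, f(7.930000) = 2.627112
step 1: c = 6.288016, f(c) = -0.007153 < 0 → new bracket [6.288016, 7.930000]
step 2: c = 6.292475, f(c) = 0.001764 > 0 → new bracket [6.288016, 6.292475]
step 3: c = 6.291593, f(c) = 0.000000 > 0 → new bracket [6.288016, 6.291593]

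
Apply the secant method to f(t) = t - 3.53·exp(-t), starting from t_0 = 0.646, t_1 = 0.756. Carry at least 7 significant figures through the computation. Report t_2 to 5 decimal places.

1.08356

f(t_0) = -1.204208, f(t_1) = -0.901479
t_2 = 0.756000 - (-0.901479)·(0.756000 - 0.646000)/(-0.901479 - (-1.204208)) = 1.083563; f(t_2) = -0.110945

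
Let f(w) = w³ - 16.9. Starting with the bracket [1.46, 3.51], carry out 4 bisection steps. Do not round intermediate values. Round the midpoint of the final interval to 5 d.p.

2.54906

f(1.460000) = -13.787864, f(3.510000) = 26.343551 (opposite signs)
step 1: m = 2.485000, f(m) = -1.554566 < 0 → root in [2.485000, 3.510000]
step 2: m = 2.997500, f(m) = 10.032556 > 0 → root in [2.485000, 2.997500]
step 3: m = 2.741250, f(m) = 3.698990 > 0 → root in [2.485000, 2.741250]
step 4: m = 2.613125, f(m) = 0.943521 > 0 → root in [2.485000, 2.613125]
Midpoint of [2.485000, 2.613125] = 2.549062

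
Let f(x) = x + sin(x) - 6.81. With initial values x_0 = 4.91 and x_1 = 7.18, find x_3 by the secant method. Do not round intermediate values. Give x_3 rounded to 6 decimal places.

Secant update: x_(k+1) = x_k − f(x_k)·(x_k − x_(k-1))/(f(x_k) − f(x_(k-1))).
f(x_0) = -2.880538, f(x_1) = 1.151343
x_2 = 7.180000 - (1.151343)·(7.180000 - 4.910000)/(1.151343 - (-2.880538)) = 6.531779; f(x_2) = -0.032179
x_3 = 6.531779 - (-0.032179)·(6.531779 - 7.180000)/(-0.032179 - (1.151343)) = 6.549404; f(x_3) = 0.002489

6.549404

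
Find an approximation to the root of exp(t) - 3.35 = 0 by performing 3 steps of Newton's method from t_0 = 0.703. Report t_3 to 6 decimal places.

1.209021

f'(t) = exp(t)
t_0 = 0.703000: f = -1.330197, f' = 2.019803 → t_1 = 0.703000 - (-1.330197)/(2.019803) = 1.361578
t_1 = 1.361578: f = 0.552345, f' = 3.902345 → t_2 = 1.361578 - (0.552345)/(3.902345) = 1.220036
t_2 = 1.220036: f = 0.037309, f' = 3.387309 → t_3 = 1.220036 - (0.037309)/(3.387309) = 1.209021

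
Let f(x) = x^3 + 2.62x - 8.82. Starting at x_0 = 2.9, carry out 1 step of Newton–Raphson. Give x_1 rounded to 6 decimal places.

2.068151

Newton update: x ← x − f(x)/f'(x).
f'(x) = 3x^2 + 2.62
x_0 = 2.900000: f = 23.167000, f' = 27.850000 → x_1 = 2.900000 - (23.167000)/(27.850000) = 2.068151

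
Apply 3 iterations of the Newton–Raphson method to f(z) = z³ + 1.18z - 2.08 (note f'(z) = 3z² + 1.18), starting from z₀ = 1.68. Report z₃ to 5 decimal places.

Newton update: z ← z − f(z)/f'(z).
z_0 = 1.680000: f = 4.644032, f' = 9.647200 → z_1 = 1.680000 - (4.644032)/(9.647200) = 1.198613
z_1 = 1.198613: f = 1.056381, f' = 5.490023 → z_2 = 1.198613 - (1.056381)/(5.490023) = 1.006195
z_2 = 1.006195: f = 0.126011, f' = 4.217286 → z_3 = 1.006195 - (0.126011)/(4.217286) = 0.976315

0.97632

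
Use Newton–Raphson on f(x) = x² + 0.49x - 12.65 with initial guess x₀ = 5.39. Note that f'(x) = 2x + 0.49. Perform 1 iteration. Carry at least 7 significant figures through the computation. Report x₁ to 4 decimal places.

3.7003

x_0 = 5.390000: f = 19.043200, f' = 11.270000 → x_1 = 5.390000 - (19.043200)/(11.270000) = 3.700275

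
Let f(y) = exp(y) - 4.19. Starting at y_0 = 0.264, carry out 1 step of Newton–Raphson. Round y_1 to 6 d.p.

Newton update: y ← y − f(y)/f'(y).
f'(y) = exp(y)
y_0 = 0.264000: f = -2.887872, f' = 1.302128 → y_1 = 0.264000 - (-2.887872)/(1.302128) = 2.481809

2.481809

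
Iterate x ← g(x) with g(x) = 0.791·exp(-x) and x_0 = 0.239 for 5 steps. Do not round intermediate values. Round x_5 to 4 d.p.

0.4937

x_1 = g(0.239000) = 0.622845
x_2 = g(0.622845) = 0.424305
x_3 = g(0.424305) = 0.517491
x_4 = g(0.517491) = 0.471447
x_5 = g(0.471447) = 0.493662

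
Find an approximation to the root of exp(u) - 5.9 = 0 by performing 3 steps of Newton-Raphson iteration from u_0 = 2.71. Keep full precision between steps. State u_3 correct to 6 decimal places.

Newton update: u ← u − f(u)/f'(u).
f'(u) = exp(u)
u_0 = 2.710000: f = 9.129276, f' = 15.029276 → u_1 = 2.710000 - (9.129276)/(15.029276) = 2.102567
u_1 = 2.102567: f = 2.287161, f' = 8.187161 → u_2 = 2.102567 - (2.287161)/(8.187161) = 1.823208
u_2 = 1.823208: f = 0.291688, f' = 6.191688 → u_3 = 1.823208 - (0.291688)/(6.191688) = 1.776098

1.776098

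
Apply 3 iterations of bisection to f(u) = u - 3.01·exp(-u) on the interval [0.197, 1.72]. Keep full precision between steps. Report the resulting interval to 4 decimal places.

[0.9585, 1.1489]

f(0.197000) = -2.274784, f(1.720000) = 1.181011 (opposite signs)
step 1: m = 0.958500, f(m) = -0.195738 < 0 → root in [0.958500, 1.720000]
step 2: m = 1.339250, f(m) = 0.550503 > 0 → root in [0.958500, 1.339250]
step 3: m = 1.148875, f(m) = 0.194726 > 0 → root in [0.958500, 1.148875]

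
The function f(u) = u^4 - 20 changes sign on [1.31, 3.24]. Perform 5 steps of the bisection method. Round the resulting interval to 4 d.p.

f(1.310000) = -17.055001, f(3.240000) = 90.199606 (opposite signs)
step 1: m = 2.275000, f(m) = 6.787094 > 0 → root in [1.310000, 2.275000]
step 2: m = 1.792500, f(m) = -9.676270 < 0 → root in [1.792500, 2.275000]
step 3: m = 2.033750, f(m) = -2.892354 < 0 → root in [2.033750, 2.275000]
step 4: m = 2.154375, f(m) = 1.541959 > 0 → root in [2.033750, 2.154375]
step 5: m = 2.094063, f(m) = -0.770918 < 0 → root in [2.094063, 2.154375]

[2.0941, 2.1544]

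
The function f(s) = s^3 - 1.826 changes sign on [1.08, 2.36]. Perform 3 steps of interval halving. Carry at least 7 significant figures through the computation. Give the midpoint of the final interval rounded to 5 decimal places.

1.16000

f(1.080000) = -0.566288, f(2.360000) = 11.318256 (opposite signs)
step 1: m = 1.720000, f(m) = 3.262448 > 0 → root in [1.080000, 1.720000]
step 2: m = 1.400000, f(m) = 0.918000 > 0 → root in [1.080000, 1.400000]
step 3: m = 1.240000, f(m) = 0.080624 > 0 → root in [1.080000, 1.240000]
Midpoint of [1.080000, 1.240000] = 1.160000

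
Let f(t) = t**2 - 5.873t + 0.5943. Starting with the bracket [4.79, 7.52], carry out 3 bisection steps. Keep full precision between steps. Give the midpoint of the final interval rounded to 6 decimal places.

f(4.790000) = -4.593270, f(7.520000) = 12.979740 (opposite signs)
step 1: m = 6.155000, f(m) = 2.330010 > 0 → root in [4.790000, 6.155000]
step 2: m = 5.472500, f(m) = -1.597436 < 0 → root in [5.472500, 6.155000]
step 3: m = 5.813750, f(m) = 0.249835 > 0 → root in [5.472500, 5.813750]
Midpoint of [5.472500, 5.813750] = 5.643125

5.643125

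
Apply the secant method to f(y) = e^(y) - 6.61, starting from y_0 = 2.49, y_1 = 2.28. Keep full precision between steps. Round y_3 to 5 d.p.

f(y_0) = 5.451276, f(y_1) = 3.166680
y_2 = 2.280000 - (3.166680)·(2.280000 - 2.490000)/(3.166680 - (5.451276)) = 1.988919; f(y_2) = 0.697628
y_3 = 1.988919 - (0.697628)·(1.988919 - 2.280000)/(0.697628 - (3.166680)) = 1.906674; f(y_3) = 0.120666

1.90667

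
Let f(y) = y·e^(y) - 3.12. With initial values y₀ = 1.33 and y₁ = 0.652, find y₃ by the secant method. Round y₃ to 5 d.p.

1.09998

Secant update: y_(k+1) = y_k − f(y_k)·(y_k − y_(k-1))/(f(y_k) − f(y_(k-1))).
f(y_0) = 1.908788, f(y_1) = -1.868567
y_2 = 0.652000 - (-1.868567)·(0.652000 - 1.330000)/(-1.868567 - (1.908788)) = 0.987390; f(y_2) = -0.469626
y_3 = 0.987390 - (-0.469626)·(0.987390 - 0.652000)/(-0.469626 - (-1.868567)) = 1.099981; f(y_3) = 0.184466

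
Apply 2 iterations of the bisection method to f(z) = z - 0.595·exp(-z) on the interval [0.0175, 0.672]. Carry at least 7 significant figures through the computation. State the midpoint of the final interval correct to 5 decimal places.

f(0.017500) = -0.567178, f(0.672000) = 0.368142 (opposite signs)
step 1: m = 0.344750, f(m) = -0.076746 < 0 → root in [0.344750, 0.672000]
step 2: m = 0.508375, f(m) = 0.150499 > 0 → root in [0.344750, 0.508375]
Midpoint of [0.344750, 0.508375] = 0.426563

0.42656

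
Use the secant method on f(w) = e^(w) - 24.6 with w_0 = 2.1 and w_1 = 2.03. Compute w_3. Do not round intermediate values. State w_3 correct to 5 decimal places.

f(w_0) = -16.433830, f(w_1) = -16.985914
w_2 = 2.030000 - (-16.985914)·(2.030000 - 2.100000)/(-16.985914 - (-16.433830)) = 4.183685; f(w_2) = 41.007157
w_3 = 4.183685 - (41.007157)·(4.183685 - 2.030000)/(41.007157 - (-16.985914)) = 2.660805; f(w_3) = -10.292201

2.66080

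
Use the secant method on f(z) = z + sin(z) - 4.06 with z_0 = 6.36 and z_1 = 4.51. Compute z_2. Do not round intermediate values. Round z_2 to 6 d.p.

f(z_0) = 2.376739, f(z_1) = -0.529589
z_2 = 4.510000 - (-0.529589)·(4.510000 - 6.360000)/(-0.529589 - (2.376739)) = 4.847106; f(z_2) = -0.203834

4.847106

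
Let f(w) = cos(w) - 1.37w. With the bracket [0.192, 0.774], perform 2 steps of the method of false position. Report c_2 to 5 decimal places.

False-position update: c = (a·f(b) − b·f(a))/(f(b) − f(a)); replace the endpoint whose sign matches f(c).
f(0.192000) = 0.718585, f(0.774000) = -0.345260
step 1: c = 0.585118, f(c) = 0.032035 > 0 → new bracket [0.585118, 0.774000]
step 2: c = 0.601156, f(c) = 0.001099 > 0 → new bracket [0.601156, 0.774000]

0.60116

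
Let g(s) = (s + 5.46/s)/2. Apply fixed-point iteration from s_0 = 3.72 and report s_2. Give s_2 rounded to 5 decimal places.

2.34942

s_1 = g(3.720000) = 2.593871
s_2 = g(2.593871) = 2.349417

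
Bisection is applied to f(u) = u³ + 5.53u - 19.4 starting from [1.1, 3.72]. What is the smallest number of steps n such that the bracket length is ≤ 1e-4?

Initial width b − a = 3.72 − 1.1 = 2.620000.
After n steps the width is (b−a)/2^n; need (b−a)/2^n ≤ 1e-4.
So n ≥ log₂(2.620000/1e-4) = log₂(26200.0000) ≈ 14.6773.
Hence n = 15.

15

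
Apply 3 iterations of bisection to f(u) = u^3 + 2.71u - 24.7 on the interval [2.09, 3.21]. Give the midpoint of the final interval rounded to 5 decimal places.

2.58000

f(2.090000) = -9.906771, f(3.210000) = 17.075261 (opposite signs)
step 1: m = 2.650000, f(m) = 1.091125 > 0 → root in [2.090000, 2.650000]
step 2: m = 2.370000, f(m) = -4.965247 < 0 → root in [2.370000, 2.650000]
step 3: m = 2.510000, f(m) = -2.084649 < 0 → root in [2.510000, 2.650000]
Midpoint of [2.510000, 2.650000] = 2.580000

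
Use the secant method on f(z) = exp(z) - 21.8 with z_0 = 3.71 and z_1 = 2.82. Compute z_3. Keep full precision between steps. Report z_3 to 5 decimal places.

3.09247

f(z_0) = 19.053807, f(z_1) = -5.023149
z_2 = 2.820000 - (-5.023149)·(2.820000 - 3.710000)/(-5.023149 - (19.053807)) = 3.005680; f(z_2) = -1.600058
z_3 = 3.005680 - (-1.600058)·(3.005680 - 2.820000)/(-1.600058 - (-5.023149)) = 3.092472; f(z_3) = 0.231476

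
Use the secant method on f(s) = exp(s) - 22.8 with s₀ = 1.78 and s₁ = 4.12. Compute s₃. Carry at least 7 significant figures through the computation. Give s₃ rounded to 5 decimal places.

2.84346

f(s_0) = -16.870144, f(s_1) = 38.759242
s_2 = 4.120000 - (38.759242)·(4.120000 - 1.780000)/(38.759242 - (-16.870144)) = 2.489627; f(s_2) = -10.743217
s_3 = 2.489627 - (-10.743217)·(2.489627 - 4.120000)/(-10.743217 - (38.759242)) = 2.843457; f(s_3) = -5.624959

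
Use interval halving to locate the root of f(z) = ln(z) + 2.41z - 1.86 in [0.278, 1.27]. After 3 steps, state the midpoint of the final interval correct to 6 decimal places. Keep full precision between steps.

0.836000

f(0.278000) = -2.470154, f(1.270000) = 1.439717 (opposite signs)
step 1: m = 0.774000, f(m) = -0.250843 < 0 → root in [0.774000, 1.270000]
step 2: m = 1.022000, f(m) = 0.624781 > 0 → root in [0.774000, 1.022000]
step 3: m = 0.898000, f(m) = 0.196595 > 0 → root in [0.774000, 0.898000]
Midpoint of [0.774000, 0.898000] = 0.836000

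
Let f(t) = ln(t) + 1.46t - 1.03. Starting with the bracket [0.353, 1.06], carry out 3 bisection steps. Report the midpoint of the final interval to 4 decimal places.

f(0.353000) = -1.555907, f(1.060000) = 0.575869 (opposite signs)
step 1: m = 0.706500, f(m) = -0.345942 < 0 → root in [0.706500, 1.060000]
step 2: m = 0.883250, f(m) = 0.135398 > 0 → root in [0.706500, 0.883250]
step 3: m = 0.794875, f(m) = -0.099053 < 0 → root in [0.794875, 0.883250]
Midpoint of [0.794875, 0.883250] = 0.839063

0.8391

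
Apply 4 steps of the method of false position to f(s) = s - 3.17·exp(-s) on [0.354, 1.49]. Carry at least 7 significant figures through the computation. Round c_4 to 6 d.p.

1.078909

f(0.354000) = -1.870944, f(1.490000) = 0.775569
step 1: c = 1.157092, f(c) = 0.160446 > 0 → new bracket [0.354000, 1.157092]
step 2: c = 1.093661, f(c) = 0.031749 > 0 → new bracket [0.354000, 1.093661]
step 3: c = 1.081319, f(c) = 0.006219 > 0 → new bracket [0.354000, 1.081319]
step 4: c = 1.078909, f(c) = 0.001216 > 0 → new bracket [0.354000, 1.078909]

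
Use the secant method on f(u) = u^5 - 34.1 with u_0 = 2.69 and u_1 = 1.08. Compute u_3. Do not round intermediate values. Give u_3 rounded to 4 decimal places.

3.4941

f(u_0) = 106.751475, f(u_1) = -32.630672
u_2 = 1.080000 - (-32.630672)·(1.080000 - 2.690000)/(-32.630672 - (106.751475)) = 1.456916; f(u_2) = -27.535936
u_3 = 1.456916 - (-27.535936)·(1.456916 - 1.080000)/(-27.535936 - (-32.630672)) = 3.494066; f(u_3) = 486.681356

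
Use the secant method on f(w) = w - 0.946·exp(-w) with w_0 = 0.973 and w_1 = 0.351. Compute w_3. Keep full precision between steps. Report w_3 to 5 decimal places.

0.54779

f(w_0) = 0.615462, f(w_1) = -0.314969
w_2 = 0.351000 - (-0.314969)·(0.351000 - 0.973000)/(-0.314969 - (0.615462)) = 0.561559; f(w_2) = 0.022037
w_3 = 0.561559 - (0.022037)·(0.561559 - 0.351000)/(0.022037 - (-0.314969)) = 0.547790; f(w_3) = 0.000789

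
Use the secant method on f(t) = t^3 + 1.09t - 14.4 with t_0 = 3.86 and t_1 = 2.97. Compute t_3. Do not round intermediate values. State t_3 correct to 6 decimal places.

2.344345

Secant update: t_(k+1) = t_k − f(t_k)·(t_k − t_(k-1))/(f(t_k) − f(t_(k-1))).
f(t_0) = 47.319856, f(t_1) = 15.035373
t_2 = 2.970000 - (15.035373)·(2.970000 - 3.860000)/(15.035373 - (47.319856)) = 2.555514; f(t_2) = 5.074672
t_3 = 2.555514 - (5.074672)·(2.555514 - 2.970000)/(5.074672 - (15.035373)) = 2.344345; f(t_3) = 1.039753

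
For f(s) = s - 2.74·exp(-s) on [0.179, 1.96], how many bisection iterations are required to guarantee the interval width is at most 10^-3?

11

Initial width b − a = 1.96 − 0.179 = 1.781000.
After n steps the width is (b−a)/2^n; need (b−a)/2^n ≤ 10^-3.
So n ≥ log₂(1.781000/10^-3) = log₂(1781.0000) ≈ 10.7985.
Hence n = 11.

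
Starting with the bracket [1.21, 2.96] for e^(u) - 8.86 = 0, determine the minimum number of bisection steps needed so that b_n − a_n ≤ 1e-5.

18

Initial width b − a = 2.96 − 1.21 = 1.750000.
After n steps the width is (b−a)/2^n; need (b−a)/2^n ≤ 1e-5.
So n ≥ log₂(1.750000/1e-5) = log₂(175000.0000) ≈ 17.4170.
Hence n = 18.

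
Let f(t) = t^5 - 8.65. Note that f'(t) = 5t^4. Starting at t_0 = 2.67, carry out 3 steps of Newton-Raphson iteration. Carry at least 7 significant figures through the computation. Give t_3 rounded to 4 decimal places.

t_0 = 2.670000: f = 127.042645, f' = 254.106076 → t_1 = 2.670000 - (127.042645)/(254.106076) = 2.170041
t_1 = 2.170041: f = 39.471549, f' = 110.877055 → t_2 = 2.170041 - (39.471549)/(110.877055) = 1.814047
t_2 = 1.814047: f = 10.994580, f' = 54.145728 → t_3 = 1.814047 - (10.994580)/(54.145728) = 1.610992

1.6110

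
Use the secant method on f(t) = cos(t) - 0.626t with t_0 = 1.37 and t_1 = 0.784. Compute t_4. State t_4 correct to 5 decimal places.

0.94094

f(t_0) = -0.658170, f(t_1) = 0.217311
t_2 = 0.784000 - (0.217311)·(0.784000 - 1.370000)/(0.217311 - (-0.658170)) = 0.929456; f(t_2) = 0.016430
t_3 = 0.929456 - (0.016430)·(0.929456 - 0.784000)/(0.016430 - (0.217311)) = 0.941353; f(t_3) = -0.000592
t_4 = 0.941353 - (-0.000592)·(0.941353 - 0.929456)/(-0.000592 - (0.016430)) = 0.940939; f(t_4) = 0.000001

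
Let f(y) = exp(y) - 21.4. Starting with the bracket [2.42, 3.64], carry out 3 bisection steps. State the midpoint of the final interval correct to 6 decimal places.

3.106250

f(2.420000) = -10.154141, f(3.640000) = 16.691837 (opposite signs)
step 1: m = 3.030000, f(m) = -0.702767 < 0 → root in [3.030000, 3.640000]
step 2: m = 3.335000, f(m) = 6.678383 > 0 → root in [3.030000, 3.335000]
step 3: m = 3.182500, f(m) = 2.706946 > 0 → root in [3.030000, 3.182500]
Midpoint of [3.030000, 3.182500] = 3.106250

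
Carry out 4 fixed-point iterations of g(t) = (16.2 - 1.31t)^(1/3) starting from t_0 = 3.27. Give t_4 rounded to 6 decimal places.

t_1 = g(3.270000) = 2.284093
t_2 = g(2.284093) = 2.363799
t_3 = g(2.363799) = 2.357554
t_4 = g(2.357554) = 2.358044

2.358044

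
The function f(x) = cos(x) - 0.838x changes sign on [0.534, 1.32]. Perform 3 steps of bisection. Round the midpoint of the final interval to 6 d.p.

f(0.534000) = 0.413286, f(1.320000) = -0.857985 (opposite signs)
step 1: m = 0.927000, f(m) = -0.176590 < 0 → root in [0.534000, 0.927000]
step 2: m = 0.730500, f(m) = 0.132682 > 0 → root in [0.730500, 0.927000]
step 3: m = 0.828750, f(m) = -0.018695 < 0 → root in [0.730500, 0.828750]
Midpoint of [0.730500, 0.828750] = 0.779625

0.779625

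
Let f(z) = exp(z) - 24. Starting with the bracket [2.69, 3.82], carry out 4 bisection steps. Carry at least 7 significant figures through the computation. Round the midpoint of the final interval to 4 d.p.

f(2.690000) = -9.268324, f(3.820000) = 21.604208 (opposite signs)
step 1: m = 3.255000, f(m) = 1.919615 > 0 → root in [2.690000, 3.255000]
step 2: m = 2.972500, f(m) = -4.459290 < 0 → root in [2.972500, 3.255000]
step 3: m = 3.113750, f(m) = -1.494719 < 0 → root in [3.113750, 3.255000]
step 4: m = 3.184375, f(m) = 0.152189 > 0 → root in [3.113750, 3.184375]
Midpoint of [3.113750, 3.184375] = 3.149063

3.1491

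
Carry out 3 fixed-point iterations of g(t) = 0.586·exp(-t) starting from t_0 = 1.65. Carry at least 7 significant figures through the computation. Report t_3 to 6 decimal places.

0.347128

t_1 = g(1.650000) = 0.112541
t_2 = g(0.112541) = 0.523626
t_3 = g(0.523626) = 0.347128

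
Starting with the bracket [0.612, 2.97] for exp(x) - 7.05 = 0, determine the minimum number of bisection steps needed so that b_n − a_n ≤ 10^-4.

Initial width b − a = 2.97 − 0.612 = 2.358000.
After n steps the width is (b−a)/2^n; need (b−a)/2^n ≤ 10^-4.
So n ≥ log₂(2.358000/10^-4) = log₂(23580.0000) ≈ 14.5253.
Hence n = 15.

15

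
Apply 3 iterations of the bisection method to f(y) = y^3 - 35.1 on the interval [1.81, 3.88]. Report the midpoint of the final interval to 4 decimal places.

3.2331

f(1.810000) = -29.170259, f(3.880000) = 23.311072 (opposite signs)
step 1: m = 2.845000, f(m) = -12.072499 < 0 → root in [2.845000, 3.880000]
step 2: m = 3.362500, f(m) = 2.917791 > 0 → root in [2.845000, 3.362500]
step 3: m = 3.103750, f(m) = -5.200757 < 0 → root in [3.103750, 3.362500]
Midpoint of [3.103750, 3.362500] = 3.233125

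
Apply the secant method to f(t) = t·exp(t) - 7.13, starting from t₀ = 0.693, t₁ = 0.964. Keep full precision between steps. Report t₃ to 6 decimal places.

1.335145

f(t_0) = -5.744204, f(t_1) = -4.602234
t_2 = 0.964000 - (-4.602234)·(0.964000 - 0.693000)/(-4.602234 - (-5.744204)) = 2.056152; f(t_2) = 8.940553
t_3 = 2.056152 - (8.940553)·(2.056152 - 0.964000)/(8.940553 - (-4.602234)) = 1.335145; f(t_3) = -2.055717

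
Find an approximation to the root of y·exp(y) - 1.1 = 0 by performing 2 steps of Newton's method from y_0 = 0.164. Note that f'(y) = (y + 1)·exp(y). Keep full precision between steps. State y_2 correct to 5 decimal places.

y_0 = 0.164000: f = -0.906773, f' = 1.371441 → y_1 = 0.164000 - (-0.906773)/(1.371441) = 0.825182
y_1 = 0.825182: f = 0.783311, f' = 4.165608 → y_2 = 0.825182 - (0.783311)/(4.165608) = 0.637140

0.63714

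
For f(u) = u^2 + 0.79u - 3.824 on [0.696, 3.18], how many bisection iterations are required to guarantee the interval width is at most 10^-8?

Initial width b − a = 3.18 − 0.696 = 2.484000.
After n steps the width is (b−a)/2^n; need (b−a)/2^n ≤ 10^-8.
So n ≥ log₂(2.484000/10^-8) = log₂(248400000.0000) ≈ 27.8881.
Hence n = 28.

28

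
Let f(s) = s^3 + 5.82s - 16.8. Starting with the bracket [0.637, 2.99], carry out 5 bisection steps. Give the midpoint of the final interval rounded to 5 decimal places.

f(0.637000) = -12.834185, f(2.990000) = 27.332699 (opposite signs)
step 1: m = 1.813500, f(m) = -0.281223 < 0 → root in [1.813500, 2.990000]
step 2: m = 2.401750, f(m) = 11.032447 > 0 → root in [1.813500, 2.401750]
step 3: m = 2.107625, f(m) = 4.828623 > 0 → root in [1.813500, 2.107625]
step 4: m = 1.960562, f(m) = 2.146494 > 0 → root in [1.813500, 1.960562]
step 5: m = 1.887031, f(m) = 0.902027 > 0 → root in [1.813500, 1.887031]
Midpoint of [1.813500, 1.887031] = 1.850266

1.85027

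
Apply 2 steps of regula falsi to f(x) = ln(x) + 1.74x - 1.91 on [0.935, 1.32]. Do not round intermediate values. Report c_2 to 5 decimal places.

f(0.935000) = -0.350309, f(1.320000) = 0.664432
step 1: c = 1.067910, f(c) = 0.013866 > 0 → new bracket [0.935000, 1.067910]
step 2: c = 1.062849, f(c) = 0.000311 > 0 → new bracket [0.935000, 1.062849]

1.06285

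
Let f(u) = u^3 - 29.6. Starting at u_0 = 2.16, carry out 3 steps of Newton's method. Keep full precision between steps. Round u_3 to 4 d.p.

3.0944

f'(u) = 3u^2
u_0 = 2.160000: f = -19.522304, f' = 13.996800 → u_1 = 2.160000 - (-19.522304)/(13.996800) = 3.554769
u_1 = 3.554769: f = 15.319425, f' = 37.909150 → u_2 = 3.554769 - (15.319425)/(37.909150) = 3.150660
u_2 = 3.150660: f = 1.675531, f' = 29.779979 → u_3 = 3.150660 - (1.675531)/(29.779979) = 3.094397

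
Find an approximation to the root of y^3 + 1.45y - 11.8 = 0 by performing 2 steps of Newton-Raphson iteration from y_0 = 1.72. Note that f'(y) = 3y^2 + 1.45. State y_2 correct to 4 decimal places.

y_0 = 1.720000: f = -4.217552, f' = 10.325200 → y_1 = 1.720000 - (-4.217552)/(10.325200) = 2.128472
y_1 = 2.128472: f = 0.929095, f' = 15.041175 → y_2 = 2.128472 - (0.929095)/(15.041175) = 2.066702

2.0667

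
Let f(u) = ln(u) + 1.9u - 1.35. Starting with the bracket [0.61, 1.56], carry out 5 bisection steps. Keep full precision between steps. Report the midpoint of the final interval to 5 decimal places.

f(0.610000) = -0.685296, f(1.560000) = 2.058686 (opposite signs)
step 1: m = 1.085000, f(m) = 0.793080 > 0 → root in [0.610000, 1.085000]
step 2: m = 0.847500, f(m) = 0.094786 > 0 → root in [0.610000, 0.847500]
step 3: m = 0.728750, f(m) = -0.281800 < 0 → root in [0.728750, 0.847500]
step 4: m = 0.788125, f(m) = -0.090661 < 0 → root in [0.788125, 0.847500]
step 5: m = 0.817812, f(m) = 0.002722 > 0 → root in [0.788125, 0.817812]
Midpoint of [0.788125, 0.817812] = 0.802969

0.80297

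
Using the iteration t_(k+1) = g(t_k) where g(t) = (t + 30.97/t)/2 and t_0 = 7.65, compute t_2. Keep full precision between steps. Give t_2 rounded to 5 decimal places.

t_1 = g(7.650000) = 5.849183
t_2 = g(5.849183) = 5.571970

5.57197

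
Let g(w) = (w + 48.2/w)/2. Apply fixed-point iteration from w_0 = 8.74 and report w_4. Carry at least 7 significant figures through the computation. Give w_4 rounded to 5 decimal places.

6.94262

w_1 = g(8.740000) = 7.127437
w_2 = g(7.127437) = 6.945018
w_3 = g(6.945018) = 6.942622
w_4 = g(6.942622) = 6.942622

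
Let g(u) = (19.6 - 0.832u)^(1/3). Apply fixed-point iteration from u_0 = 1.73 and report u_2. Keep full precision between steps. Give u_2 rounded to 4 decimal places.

u_1 = g(1.730000) = 2.628515
u_2 = g(2.628515) = 2.591941

2.5919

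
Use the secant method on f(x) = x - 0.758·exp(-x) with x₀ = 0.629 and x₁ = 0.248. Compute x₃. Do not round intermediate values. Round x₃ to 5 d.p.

Secant update: x_(k+1) = x_k − f(x_k)·(x_k − x_(k-1))/(f(x_k) − f(x_(k-1))).
f(x_0) = 0.224892, f(x_1) = -0.343513
x_2 = 0.248000 - (-0.343513)·(0.248000 - 0.629000)/(-0.343513 - (0.224892)) = 0.478256; f(x_2) = 0.008399
x_3 = 0.478256 - (0.008399)·(0.478256 - 0.248000)/(0.008399 - (-0.343513)) = 0.472760; f(x_3) = 0.000314

0.47276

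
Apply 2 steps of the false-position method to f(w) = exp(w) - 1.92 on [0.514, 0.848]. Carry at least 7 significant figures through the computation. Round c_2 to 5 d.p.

False-position update: c = (a·f(b) − b·f(a))/(f(b) − f(a)); replace the endpoint whose sign matches f(c).
f(0.514000) = -0.248034, f(0.848000) = 0.414972
step 1: c = 0.638951, f(c) = -0.025507 < 0 → new bracket [0.638951, 0.848000]
step 2: c = 0.651057, f(c) = -0.002434 < 0 → new bracket [0.651057, 0.848000]

0.65106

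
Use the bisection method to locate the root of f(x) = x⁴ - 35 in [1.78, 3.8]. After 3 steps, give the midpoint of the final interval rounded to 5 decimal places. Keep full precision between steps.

2.41125

f(1.780000) = -24.961241, f(3.800000) = 173.513600 (opposite signs)
step 1: m = 2.790000, f(m) = 25.592213 > 0 → root in [1.780000, 2.790000]
step 2: m = 2.285000, f(m) = -7.738809 < 0 → root in [2.285000, 2.790000]
step 3: m = 2.537500, f(m) = 6.459514 > 0 → root in [2.285000, 2.537500]
Midpoint of [2.285000, 2.537500] = 2.411250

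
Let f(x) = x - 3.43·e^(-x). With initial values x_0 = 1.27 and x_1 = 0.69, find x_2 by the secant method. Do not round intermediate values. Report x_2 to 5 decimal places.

1.13695

Secant update: x_(k+1) = x_k − f(x_k)·(x_k − x_(k-1))/(f(x_k) − f(x_(k-1))).
f(x_0) = 0.306748, f(x_1) = -1.030406
x_2 = 0.690000 - (-1.030406)·(0.690000 - 1.270000)/(-1.030406 - (0.306748)) = 1.136946; f(x_2) = 0.036612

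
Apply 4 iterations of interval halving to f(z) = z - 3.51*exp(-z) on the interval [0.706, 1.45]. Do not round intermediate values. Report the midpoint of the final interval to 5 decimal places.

1.14775

f(0.706000) = -1.026588, f(1.450000) = 0.626658 (opposite signs)
step 1: m = 1.078000, f(m) = -0.116367 < 0 → root in [1.078000, 1.450000]
step 2: m = 1.264000, f(m) = 0.272349 > 0 → root in [1.078000, 1.264000]
step 3: m = 1.171000, f(m) = 0.082701 > 0 → root in [1.078000, 1.171000]
step 4: m = 1.124500, f(m) = -0.015600 < 0 → root in [1.124500, 1.171000]
Midpoint of [1.124500, 1.171000] = 1.147750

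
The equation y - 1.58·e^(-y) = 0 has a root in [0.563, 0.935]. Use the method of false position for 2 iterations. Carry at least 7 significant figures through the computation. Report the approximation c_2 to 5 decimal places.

0.74820

f(0.563000) = -0.336807, f(0.935000) = 0.314714
step 1: c = 0.755307, f(c) = 0.012918 > 0 → new bracket [0.563000, 0.755307]
step 2: c = 0.748204, f(c) = 0.000522 > 0 → new bracket [0.563000, 0.748204]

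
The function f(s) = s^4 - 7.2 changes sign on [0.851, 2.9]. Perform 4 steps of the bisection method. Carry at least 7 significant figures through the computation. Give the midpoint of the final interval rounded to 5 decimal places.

1.68341

f(0.851000) = -6.675533, f(2.900000) = 63.528100 (opposite signs)
step 1: m = 1.875500, f(m) = 5.172808 > 0 → root in [0.851000, 1.875500]
step 2: m = 1.363250, f(m) = -3.746162 < 0 → root in [1.363250, 1.875500]
step 3: m = 1.619375, f(m) = -0.323147 < 0 → root in [1.619375, 1.875500]
step 4: m = 1.747437, f(m) = 2.124093 > 0 → root in [1.619375, 1.747437]
Midpoint of [1.619375, 1.747437] = 1.683406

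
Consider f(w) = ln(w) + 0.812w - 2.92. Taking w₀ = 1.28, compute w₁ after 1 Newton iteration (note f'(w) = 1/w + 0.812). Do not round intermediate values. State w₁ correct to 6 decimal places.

w_0 = 1.280000: f = -1.633780, f' = 1.593250 → w_1 = 1.280000 - (-1.633780)/(1.593250) = 2.305439

2.305439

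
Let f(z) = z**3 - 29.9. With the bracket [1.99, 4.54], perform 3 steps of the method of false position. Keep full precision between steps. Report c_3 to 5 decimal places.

3.04268

f(1.990000) = -22.019401, f(4.540000) = 63.676664
step 1: c = 2.645216, f(c) = -11.390970 < 0 → new bracket [2.645216, 4.540000]
step 2: c = 2.932736, f(c) = -4.675708 < 0 → new bracket [2.932736, 4.540000]
step 3: c = 3.042683, f(c) = -1.731097 < 0 → new bracket [3.042683, 4.540000]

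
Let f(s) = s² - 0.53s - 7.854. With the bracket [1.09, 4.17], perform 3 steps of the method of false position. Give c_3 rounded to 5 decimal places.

f(1.090000) = -7.243600, f(4.170000) = 7.324800
step 1: c = 2.621416, f(c) = -2.371526 < 0 → new bracket [2.621416, 4.170000]
step 2: c = 3.000169, f(c) = -0.443076 < 0 → new bracket [3.000169, 4.170000]
step 3: c = 3.066896, f(c) = -0.073606 < 0 → new bracket [3.066896, 4.170000]

3.06690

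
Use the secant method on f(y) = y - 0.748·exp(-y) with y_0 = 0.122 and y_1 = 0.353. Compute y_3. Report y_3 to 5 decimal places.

f(y_0) = -0.540091, f(y_1) = -0.172528
y_2 = 0.353000 - (-0.172528)·(0.353000 - 0.122000)/(-0.172528 - (-0.540091)) = 0.461427; f(y_2) = -0.010099
y_3 = 0.461427 - (-0.010099)·(0.461427 - 0.353000)/(-0.010099 - (-0.172528)) = 0.468169; f(y_3) = -0.000189

0.46817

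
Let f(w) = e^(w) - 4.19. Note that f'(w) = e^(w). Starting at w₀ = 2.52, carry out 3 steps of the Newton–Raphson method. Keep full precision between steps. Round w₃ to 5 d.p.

1.43571

w_0 = 2.520000: f = 8.238597, f' = 12.428597 → w_1 = 2.520000 - (8.238597)/(12.428597) = 1.857126
w_1 = 1.857126: f = 2.215300, f' = 6.405300 → w_2 = 1.857126 - (2.215300)/(6.405300) = 1.511272
w_2 = 1.511272: f = 0.342490, f' = 4.532490 → w_3 = 1.511272 - (0.342490)/(4.532490) = 1.435708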